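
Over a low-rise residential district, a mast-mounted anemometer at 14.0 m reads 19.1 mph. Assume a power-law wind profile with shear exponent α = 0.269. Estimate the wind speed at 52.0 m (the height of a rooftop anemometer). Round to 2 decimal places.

27.19 mph

Power-law profile: V₂ = V₁ · (z₂/z₁)^α
V₂ = 19.1 × (52.0/14.0)^0.269 = 19.1 × (3.7143)^0.269
    = 19.1 × 1.4233 = 27.1850 mph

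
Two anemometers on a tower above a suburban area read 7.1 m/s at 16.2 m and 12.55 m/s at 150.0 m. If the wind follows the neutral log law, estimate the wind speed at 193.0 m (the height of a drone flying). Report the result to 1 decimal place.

Log law: V ∝ ln(z/z₀). From the pair, with r = V₁/V₂ = 0.56574,
ln z₀ = (ln z₁ − r·ln z₂)/(1 − r) = (2.7850 − 0.56574×5.0106)/0.43426 = -0.1144 → z₀ = 0.8919 m
V₃ = V₁ · ln(z₃/z₀)/ln(z₁/z₀) = 7.1 × 5.3771/2.8994 = 13.1672 m/s

13.2 m/s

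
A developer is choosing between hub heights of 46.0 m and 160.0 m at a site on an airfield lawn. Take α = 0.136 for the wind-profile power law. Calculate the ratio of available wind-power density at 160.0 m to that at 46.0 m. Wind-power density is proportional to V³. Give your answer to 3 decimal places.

Speed ratio: V_B/V_A = (z_B/z_A)^α = (160.0/46.0)^0.136 = (3.4783)^0.136 = 1.18475
Power-density ratio: P_B/P_A = (V_B/V_A)³ = (1.18475)³ = 1.66294

1.663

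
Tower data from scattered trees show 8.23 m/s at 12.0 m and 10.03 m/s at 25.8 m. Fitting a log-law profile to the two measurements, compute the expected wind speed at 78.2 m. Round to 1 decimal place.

Log law: V ∝ ln(z/z₀). From the pair, with r = V₁/V₂ = 0.82054,
ln z₀ = (ln z₁ − r·ln z₂)/(1 − r) = (2.4849 − 0.82054×3.2504)/0.17946 = -1.0150 → z₀ = 0.3624 m
V₃ = V₁ · ln(z₃/z₀)/ln(z₁/z₀) = 8.23 × 5.3743/3.4999 = 12.6376 m/s

12.6 m/s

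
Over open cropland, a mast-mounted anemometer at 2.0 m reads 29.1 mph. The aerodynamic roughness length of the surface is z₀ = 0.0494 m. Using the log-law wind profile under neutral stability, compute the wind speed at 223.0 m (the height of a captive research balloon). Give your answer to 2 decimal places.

66.17 mph

Log law: V(z) ∝ ln(z/z₀), so V₂/V₁ = ln(z₂/z₀) / ln(z₁/z₀).
ln(223.0/0.0494) = 8.4150, ln(2.0/0.0494) = 3.7010
V₂ = 29.1 × 8.4150/3.7010 = 29.1 × 2.2737 = 66.1656 mph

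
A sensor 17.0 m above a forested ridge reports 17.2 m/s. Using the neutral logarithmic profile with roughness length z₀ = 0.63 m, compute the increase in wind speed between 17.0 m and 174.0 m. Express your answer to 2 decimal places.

Log law: V₂ = V₁ · ln(z₂/z₀)/ln(z₁/z₀) = 17.2 × 5.6211/3.2952 = 29.3400 m/s
ΔV = 29.3400 − 17.2 = 12.1400 m/s

12.14 m/s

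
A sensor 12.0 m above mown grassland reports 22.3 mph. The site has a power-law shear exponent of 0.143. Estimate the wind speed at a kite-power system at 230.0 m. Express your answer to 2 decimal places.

34.02 mph

Power-law profile: V₂ = V₁ · (z₂/z₁)^α
V₂ = 22.3 × (230.0/12.0)^0.143 = 22.3 × (19.1667)^0.143
    = 22.3 × 1.5255 = 34.0180 mph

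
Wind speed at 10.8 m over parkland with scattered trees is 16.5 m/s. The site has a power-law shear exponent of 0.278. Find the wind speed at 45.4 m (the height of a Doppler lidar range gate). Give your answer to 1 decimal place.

24.6 m/s

Power-law profile: V₂ = V₁ · (z₂/z₁)^α
V₂ = 16.5 × (45.4/10.8)^0.278 = 16.5 × (4.2037)^0.278
    = 16.5 × 1.4906 = 24.5954 m/s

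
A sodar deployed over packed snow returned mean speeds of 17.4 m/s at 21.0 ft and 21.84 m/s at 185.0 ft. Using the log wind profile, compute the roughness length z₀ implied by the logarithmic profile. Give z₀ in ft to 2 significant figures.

Log law: V(z) ∝ ln(z/z₀). With r = V₁/V₂ = 17.4/21.84 = 0.79670,
r · ln(z₂/z₀) = ln(z₁/z₀) ⇒ ln z₀ = (ln z₁ − r·ln z₂)/(1 − r)
ln z₀ = (3.04452 − 0.79670×5.22036) / 0.20330 = -5.4824
z₀ = exp(-5.4824) = 0.004159 ft

z₀ ≈ 0.0042 ft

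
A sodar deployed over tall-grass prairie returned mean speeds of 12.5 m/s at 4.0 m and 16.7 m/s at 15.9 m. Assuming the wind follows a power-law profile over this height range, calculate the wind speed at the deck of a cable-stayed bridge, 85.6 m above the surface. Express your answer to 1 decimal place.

First find α: α = ln(V₂/V₁)/ln(z₂/z₁) = ln(16.7/12.5)/ln(15.9/4.0) = 0.28968/1.38002 = 0.2099
Extrapolate from 15.9 m to 85.6 m: V₃ = 16.7 × (85.6/15.9)^0.2099 = 16.7 × 1.4238 = 23.7781 m/s

23.8 m/s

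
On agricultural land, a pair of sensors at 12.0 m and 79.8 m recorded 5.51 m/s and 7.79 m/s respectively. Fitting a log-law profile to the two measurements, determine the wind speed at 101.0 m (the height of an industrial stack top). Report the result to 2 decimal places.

Log law: V ∝ ln(z/z₀). From the pair, with r = V₁/V₂ = 0.70732,
ln z₀ = (ln z₁ − r·ln z₂)/(1 − r) = (2.4849 − 0.70732×4.3795)/0.29268 = -2.0938 → z₀ = 0.1232 m
V₃ = V₁ · ln(z₃/z₀)/ln(z₁/z₀) = 5.51 × 6.7089/4.5787 = 8.0735 m/s

8.07 m/s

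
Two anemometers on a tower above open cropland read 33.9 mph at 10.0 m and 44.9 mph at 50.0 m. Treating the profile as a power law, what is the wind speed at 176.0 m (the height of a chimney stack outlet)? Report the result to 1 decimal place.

First find α: α = ln(V₂/V₁)/ln(z₂/z₁) = ln(44.9/33.9)/ln(50.0/10.0) = 0.28102/1.60944 = 0.1746
Extrapolate from 50.0 m to 176.0 m: V₃ = 44.9 × (176.0/50.0)^0.1746 = 44.9 × 1.2458 = 55.9342 mph

55.9 mph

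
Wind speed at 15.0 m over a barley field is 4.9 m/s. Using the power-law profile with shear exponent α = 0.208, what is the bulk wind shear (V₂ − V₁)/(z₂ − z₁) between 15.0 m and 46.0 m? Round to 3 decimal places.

0.041 m/s/m

Power law: V₂ = V₁ · (z₂/z₁)^α = 4.9 × (3.0667)^0.208 = 6.1862 m/s
ΔV/Δz = (6.1862 − 4.9)/(46.0 − 15.0) = 1.2862/31.0000 = 0.04149 m/s/m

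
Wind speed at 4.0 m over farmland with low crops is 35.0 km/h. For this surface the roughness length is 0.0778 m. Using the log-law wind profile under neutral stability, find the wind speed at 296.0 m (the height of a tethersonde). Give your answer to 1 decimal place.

Log law: V(z) ∝ ln(z/z₀), so V₂/V₁ = ln(z₂/z₀) / ln(z₁/z₀).
ln(296.0/0.0778) = 8.2440, ln(4.0/0.0778) = 3.9399
V₂ = 35.0 × 8.2440/3.9399 = 35.0 × 2.0924 = 73.2350 km/h

73.2 km/h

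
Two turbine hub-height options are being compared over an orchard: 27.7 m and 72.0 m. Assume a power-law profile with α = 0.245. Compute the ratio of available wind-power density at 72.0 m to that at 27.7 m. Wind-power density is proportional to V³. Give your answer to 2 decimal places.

Speed ratio: V_B/V_A = (z_B/z_A)^α = (72.0/27.7)^0.245 = (2.5993)^0.245 = 1.26369
Power-density ratio: P_B/P_A = (V_B/V_A)³ = (1.26369)³ = 2.01798

2.02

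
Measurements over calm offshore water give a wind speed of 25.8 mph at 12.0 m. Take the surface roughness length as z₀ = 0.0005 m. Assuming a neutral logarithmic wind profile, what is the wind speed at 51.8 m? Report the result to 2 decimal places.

Log law: V(z) ∝ ln(z/z₀), so V₂/V₁ = ln(z₂/z₀) / ln(z₁/z₀).
ln(51.8/0.0005) = 11.5483, ln(12.0/0.0005) = 10.0858
V₂ = 25.8 × 11.5483/10.0858 = 25.8 × 1.1450 = 29.5411 mph

29.54 mph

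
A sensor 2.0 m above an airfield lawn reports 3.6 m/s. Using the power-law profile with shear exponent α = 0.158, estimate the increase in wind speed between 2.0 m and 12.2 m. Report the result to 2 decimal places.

1.19 m/s

Power law: V₂ = V₁ · (z₂/z₁)^α = 3.6 × (6.1000)^0.158 = 4.7905 m/s
ΔV = 4.7905 − 3.6 = 1.1905 m/s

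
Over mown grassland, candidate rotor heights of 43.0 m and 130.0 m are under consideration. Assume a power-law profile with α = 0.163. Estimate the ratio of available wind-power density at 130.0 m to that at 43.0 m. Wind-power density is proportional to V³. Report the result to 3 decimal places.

1.718

Speed ratio: V_B/V_A = (z_B/z_A)^α = (130.0/43.0)^0.163 = (3.0233)^0.163 = 1.19762
Power-density ratio: P_B/P_A = (V_B/V_A)³ = (1.19762)³ = 1.71772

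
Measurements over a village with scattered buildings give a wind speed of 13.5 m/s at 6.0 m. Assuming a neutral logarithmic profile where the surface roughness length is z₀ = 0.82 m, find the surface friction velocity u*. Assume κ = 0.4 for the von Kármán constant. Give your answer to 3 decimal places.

Log law: V(z) = (u*/κ) · ln(z/z₀) ⇒ u* = κ · V / ln(z/z₀)
u* = 0.4 × 13.5 / ln(6.0/0.82) = 0.4 × 13.5 / 1.9902
   = 5.4000 / 1.9902 = 2.7133 m/s

u* ≈ 2.713 m/s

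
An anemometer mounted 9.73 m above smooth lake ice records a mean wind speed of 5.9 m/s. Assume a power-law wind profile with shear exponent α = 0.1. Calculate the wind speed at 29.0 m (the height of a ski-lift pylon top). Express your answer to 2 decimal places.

6.58 m/s

Power-law profile: V₂ = V₁ · (z₂/z₁)^α
V₂ = 5.9 × (29.0/9.73)^0.1 = 5.9 × (2.9805)^0.1
    = 5.9 × 1.1154 = 6.5808 m/s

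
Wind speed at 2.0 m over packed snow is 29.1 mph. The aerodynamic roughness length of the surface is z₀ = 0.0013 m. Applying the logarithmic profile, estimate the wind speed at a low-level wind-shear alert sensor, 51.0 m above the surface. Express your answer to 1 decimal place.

41.9 mph

Log law: V(z) ∝ ln(z/z₀), so V₂/V₁ = ln(z₂/z₀) / ln(z₁/z₀).
ln(51.0/0.0013) = 10.5772, ln(2.0/0.0013) = 7.3385
V₂ = 29.1 × 10.5772/7.3385 = 29.1 × 1.4413 = 41.9425 mph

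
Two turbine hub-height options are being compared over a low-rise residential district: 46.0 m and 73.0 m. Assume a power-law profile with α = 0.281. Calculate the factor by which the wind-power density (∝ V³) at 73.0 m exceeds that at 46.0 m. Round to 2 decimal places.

1.48

Speed ratio: V_B/V_A = (z_B/z_A)^α = (73.0/46.0)^0.281 = (1.5870)^0.281 = 1.13857
Power-density ratio: P_B/P_A = (V_B/V_A)³ = (1.13857)³ = 1.47597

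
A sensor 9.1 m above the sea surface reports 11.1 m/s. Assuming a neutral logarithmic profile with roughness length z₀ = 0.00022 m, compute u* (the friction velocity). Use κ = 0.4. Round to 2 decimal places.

u* ≈ 0.42 m/s

Log law: V(z) = (u*/κ) · ln(z/z₀) ⇒ u* = κ · V / ln(z/z₀)
u* = 0.4 × 11.1 / ln(9.1/0.00022) = 0.4 × 11.1 / 10.6302
   = 4.4400 / 10.6302 = 0.4177 m/s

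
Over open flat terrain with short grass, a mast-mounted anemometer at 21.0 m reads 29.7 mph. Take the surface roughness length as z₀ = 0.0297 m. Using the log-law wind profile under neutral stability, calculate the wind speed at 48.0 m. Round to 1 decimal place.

Log law: V(z) ∝ ln(z/z₀), so V₂/V₁ = ln(z₂/z₀) / ln(z₁/z₀).
ln(48.0/0.0297) = 7.3878, ln(21.0/0.0297) = 6.5611
V₂ = 29.7 × 7.3878/6.5611 = 29.7 × 1.1260 = 33.4421 mph

33.4 mph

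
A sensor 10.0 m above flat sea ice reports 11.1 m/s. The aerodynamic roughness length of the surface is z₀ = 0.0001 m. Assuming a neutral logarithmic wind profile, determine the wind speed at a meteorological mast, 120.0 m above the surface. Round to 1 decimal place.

Log law: V(z) ∝ ln(z/z₀), so V₂/V₁ = ln(z₂/z₀) / ln(z₁/z₀).
ln(120.0/0.0001) = 13.9978, ln(10.0/0.0001) = 11.5129
V₂ = 11.1 × 13.9978/11.5129 = 11.1 × 1.2158 = 13.4958 m/s

13.5 m/s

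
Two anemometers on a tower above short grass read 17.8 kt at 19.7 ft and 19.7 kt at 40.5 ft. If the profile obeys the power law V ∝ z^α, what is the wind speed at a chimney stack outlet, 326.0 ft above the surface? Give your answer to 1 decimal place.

First find α: α = ln(V₂/V₁)/ln(z₂/z₁) = ln(19.7/17.8)/ln(40.5/19.7) = 0.10142/0.72068 = 0.1407
Extrapolate from 40.5 ft to 326.0 ft: V₃ = 19.7 × (326.0/40.5)^0.1407 = 19.7 × 1.3411 = 26.4200 kt

26.4 kt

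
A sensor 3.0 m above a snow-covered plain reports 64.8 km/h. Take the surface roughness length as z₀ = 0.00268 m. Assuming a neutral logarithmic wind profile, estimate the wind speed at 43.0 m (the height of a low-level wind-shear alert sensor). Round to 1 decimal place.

Log law: V(z) ∝ ln(z/z₀), so V₂/V₁ = ln(z₂/z₀) / ln(z₁/z₀).
ln(43.0/0.00268) = 9.6831, ln(3.0/0.00268) = 7.0206
V₂ = 64.8 × 9.6831/7.0206 = 64.8 × 1.3793 = 89.3758 km/h

89.4 km/h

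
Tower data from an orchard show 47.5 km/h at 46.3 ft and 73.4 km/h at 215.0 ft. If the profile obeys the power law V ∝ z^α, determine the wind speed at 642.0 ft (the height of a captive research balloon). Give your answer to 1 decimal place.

100.1 km/h

First find α: α = ln(V₂/V₁)/ln(z₂/z₁) = ln(73.4/47.5)/ln(215.0/46.3) = 0.43519/1.53550 = 0.2834
Extrapolate from 215.0 ft to 642.0 ft: V₃ = 73.4 × (642.0/215.0)^0.2834 = 73.4 × 1.3635 = 100.0804 km/h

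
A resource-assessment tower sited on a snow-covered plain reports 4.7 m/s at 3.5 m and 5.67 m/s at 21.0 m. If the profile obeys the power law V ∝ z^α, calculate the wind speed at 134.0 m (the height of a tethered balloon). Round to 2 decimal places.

First find α: α = ln(V₂/V₁)/ln(z₂/z₁) = ln(5.67/4.7)/ln(21.0/3.5) = 0.18763/1.79176 = 0.1047
Extrapolate from 21.0 m to 134.0 m: V₃ = 5.67 × (134.0/21.0)^0.1047 = 5.67 × 1.2142 = 6.8844 m/s

6.88 m/s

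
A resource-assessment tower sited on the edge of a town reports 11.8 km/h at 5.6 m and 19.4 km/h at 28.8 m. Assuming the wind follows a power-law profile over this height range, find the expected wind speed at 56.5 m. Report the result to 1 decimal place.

23.8 km/h

First find α: α = ln(V₂/V₁)/ln(z₂/z₁) = ln(19.4/11.8)/ln(28.8/5.6) = 0.49717/1.63761 = 0.3036
Extrapolate from 28.8 m to 56.5 m: V₃ = 19.4 × (56.5/28.8)^0.3036 = 19.4 × 1.2270 = 23.8041 km/h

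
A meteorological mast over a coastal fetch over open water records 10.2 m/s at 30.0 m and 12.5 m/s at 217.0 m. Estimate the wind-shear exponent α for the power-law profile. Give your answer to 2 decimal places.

α ≈ 0.10

Power law: V₂/V₁ = (z₂/z₁)^α ⇒ α = ln(V₂/V₁) / ln(z₂/z₁)
α = ln(12.5/10.2) / ln(217.0/30.0) = ln(1.2255) / ln(7.2333)
  = 0.20334 / 1.97870 = 0.10276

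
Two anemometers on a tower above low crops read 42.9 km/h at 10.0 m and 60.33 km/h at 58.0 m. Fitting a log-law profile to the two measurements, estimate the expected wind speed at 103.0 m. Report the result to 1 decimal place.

Log law: V ∝ ln(z/z₀). From the pair, with r = V₁/V₂ = 0.71109,
ln z₀ = (ln z₁ − r·ln z₂)/(1 − r) = (2.3026 − 0.71109×4.0604)/0.28891 = -2.0240 → z₀ = 0.1321 m
V₃ = V₁ · ln(z₃/z₀)/ln(z₁/z₀) = 42.9 × 6.6587/4.3266 = 66.0243 km/h

66.0 km/h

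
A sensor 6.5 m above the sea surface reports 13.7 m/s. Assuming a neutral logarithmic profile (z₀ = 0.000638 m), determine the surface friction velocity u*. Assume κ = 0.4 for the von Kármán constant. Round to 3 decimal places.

Log law: V(z) = (u*/κ) · ln(z/z₀) ⇒ u* = κ · V / ln(z/z₀)
u* = 0.4 × 13.7 / ln(6.5/0.000638) = 0.4 × 13.7 / 9.2290
   = 5.4800 / 9.2290 = 0.5938 m/s

u* ≈ 0.594 m/s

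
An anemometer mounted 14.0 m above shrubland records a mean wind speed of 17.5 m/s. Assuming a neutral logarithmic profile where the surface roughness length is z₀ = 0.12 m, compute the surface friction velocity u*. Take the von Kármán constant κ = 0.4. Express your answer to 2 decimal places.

Log law: V(z) = (u*/κ) · ln(z/z₀) ⇒ u* = κ · V / ln(z/z₀)
u* = 0.4 × 17.5 / ln(14.0/0.12) = 0.4 × 17.5 / 4.7593
   = 7.0000 / 4.7593 = 1.4708 m/s

u* ≈ 1.47 m/s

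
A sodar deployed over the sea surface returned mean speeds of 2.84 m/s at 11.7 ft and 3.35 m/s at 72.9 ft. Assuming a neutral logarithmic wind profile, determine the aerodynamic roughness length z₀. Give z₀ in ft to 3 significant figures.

z₀ ≈ 0.000440 ft

Log law: V(z) ∝ ln(z/z₀). With r = V₁/V₂ = 2.84/3.35 = 0.84776,
r · ln(z₂/z₀) = ln(z₁/z₀) ⇒ ln z₀ = (ln z₁ − r·ln z₂)/(1 − r)
ln z₀ = (2.45959 − 0.84776×4.28909) / 0.15224 = -7.7282
z₀ = exp(-7.7282) = 0.0004402 ft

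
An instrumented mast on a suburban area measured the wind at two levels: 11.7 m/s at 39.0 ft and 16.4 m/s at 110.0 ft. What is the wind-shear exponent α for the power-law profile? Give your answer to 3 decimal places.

Power law: V₂/V₁ = (z₂/z₁)^α ⇒ α = ln(V₂/V₁) / ln(z₂/z₁)
α = ln(16.4/11.7) / ln(110.0/39.0) = ln(1.4017) / ln(2.8205)
  = 0.33769 / 1.03692 = 0.32567

α ≈ 0.326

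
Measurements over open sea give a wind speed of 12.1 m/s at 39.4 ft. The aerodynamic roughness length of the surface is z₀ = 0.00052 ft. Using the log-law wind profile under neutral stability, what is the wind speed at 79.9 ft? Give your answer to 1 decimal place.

Log law: V(z) ∝ ln(z/z₀), so V₂/V₁ = ln(z₂/z₀) / ln(z₁/z₀).
ln(79.9/0.00052) = 11.9425, ln(39.4/0.00052) = 11.2354
V₂ = 12.1 × 11.9425/11.2354 = 12.1 × 1.0629 = 12.8614 m/s

12.9 m/s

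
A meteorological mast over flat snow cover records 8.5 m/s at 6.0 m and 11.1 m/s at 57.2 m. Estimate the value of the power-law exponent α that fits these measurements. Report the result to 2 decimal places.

α ≈ 0.12

Power law: V₂/V₁ = (z₂/z₁)^α ⇒ α = ln(V₂/V₁) / ln(z₂/z₁)
α = ln(11.1/8.5) / ln(57.2/6.0) = ln(1.3059) / ln(9.5333)
  = 0.26688 / 2.25479 = 0.11836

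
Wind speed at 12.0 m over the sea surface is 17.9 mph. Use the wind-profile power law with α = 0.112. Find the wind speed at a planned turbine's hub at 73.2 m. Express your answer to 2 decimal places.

Power-law profile: V₂ = V₁ · (z₂/z₁)^α
V₂ = 17.9 × (73.2/12.0)^0.112 = 17.9 × (6.1000)^0.112
    = 17.9 × 1.2245 = 21.9185 mph

21.92 mph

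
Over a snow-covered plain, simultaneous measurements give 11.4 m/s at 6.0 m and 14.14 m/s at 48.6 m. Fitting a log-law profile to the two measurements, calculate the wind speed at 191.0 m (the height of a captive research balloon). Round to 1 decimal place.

Log law: V ∝ ln(z/z₀). From the pair, with r = V₁/V₂ = 0.80622,
ln z₀ = (ln z₁ − r·ln z₂)/(1 − r) = (1.7918 − 0.80622×3.8836)/0.19378 = -6.9116 → z₀ = 0.0009961 m
V₃ = V₁ · ln(z₃/z₀)/ln(z₁/z₀) = 11.4 × 12.1639/8.7034 = 15.9327 m/s

15.9 m/s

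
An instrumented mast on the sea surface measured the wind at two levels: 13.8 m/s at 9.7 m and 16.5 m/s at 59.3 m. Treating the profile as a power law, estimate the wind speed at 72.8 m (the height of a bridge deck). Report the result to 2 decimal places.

16.84 m/s

First find α: α = ln(V₂/V₁)/ln(z₂/z₁) = ln(16.5/13.8)/ln(59.3/9.7) = 0.17869/1.81048 = 0.0987
Extrapolate from 59.3 m to 72.8 m: V₃ = 16.5 × (72.8/59.3)^0.0987 = 16.5 × 1.0204 = 16.8374 m/s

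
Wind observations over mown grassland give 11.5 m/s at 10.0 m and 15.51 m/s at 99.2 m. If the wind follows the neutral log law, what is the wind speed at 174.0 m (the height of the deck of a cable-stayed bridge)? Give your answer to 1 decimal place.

16.5 m/s

Log law: V ∝ ln(z/z₀). From the pair, with r = V₁/V₂ = 0.74146,
ln z₀ = (ln z₁ − r·ln z₂)/(1 − r) = (2.3026 − 0.74146×4.5971)/0.25854 = -4.2778 → z₀ = 0.01387 m
V₃ = V₁ · ln(z₃/z₀)/ln(z₁/z₀) = 11.5 × 9.4369/6.5804 = 16.4920 m/s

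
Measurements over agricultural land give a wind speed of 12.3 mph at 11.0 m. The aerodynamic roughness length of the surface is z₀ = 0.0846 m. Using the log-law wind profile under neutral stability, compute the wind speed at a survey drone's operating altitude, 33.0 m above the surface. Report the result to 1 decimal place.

15.1 mph

Log law: V(z) ∝ ln(z/z₀), so V₂/V₁ = ln(z₂/z₀) / ln(z₁/z₀).
ln(33.0/0.0846) = 5.9663, ln(11.0/0.0846) = 4.8677
V₂ = 12.3 × 5.9663/4.8677 = 12.3 × 1.2257 = 15.0760 mph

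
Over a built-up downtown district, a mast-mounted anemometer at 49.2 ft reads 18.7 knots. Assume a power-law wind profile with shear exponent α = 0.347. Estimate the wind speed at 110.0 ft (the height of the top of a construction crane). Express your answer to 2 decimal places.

Power-law profile: V₂ = V₁ · (z₂/z₁)^α
V₂ = 18.7 × (110.0/49.2)^0.347 = 18.7 × (2.2358)^0.347
    = 18.7 × 1.3221 = 24.7225 knots

24.72 knots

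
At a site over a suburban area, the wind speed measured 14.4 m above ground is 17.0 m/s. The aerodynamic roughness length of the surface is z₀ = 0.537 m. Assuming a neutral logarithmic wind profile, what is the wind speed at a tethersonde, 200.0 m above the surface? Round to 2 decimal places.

Log law: V(z) ∝ ln(z/z₀), so V₂/V₁ = ln(z₂/z₀) / ln(z₁/z₀).
ln(200.0/0.537) = 5.9201, ln(14.4/0.537) = 3.2890
V₂ = 17.0 × 5.9201/3.2890 = 17.0 × 1.8000 = 30.5995 m/s

30.60 m/s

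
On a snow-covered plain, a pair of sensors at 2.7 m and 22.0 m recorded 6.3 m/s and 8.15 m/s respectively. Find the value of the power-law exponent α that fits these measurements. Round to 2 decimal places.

α ≈ 0.12

Power law: V₂/V₁ = (z₂/z₁)^α ⇒ α = ln(V₂/V₁) / ln(z₂/z₁)
α = ln(8.15/6.3) / ln(22.0/2.7) = ln(1.2937) / ln(8.1481)
  = 0.25747 / 2.09779 = 0.12273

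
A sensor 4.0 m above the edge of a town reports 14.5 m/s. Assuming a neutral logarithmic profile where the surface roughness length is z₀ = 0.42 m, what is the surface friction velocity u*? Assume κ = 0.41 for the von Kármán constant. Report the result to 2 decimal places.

Log law: V(z) = (u*/κ) · ln(z/z₀) ⇒ u* = κ · V / ln(z/z₀)
u* = 0.41 × 14.5 / ln(4.0/0.42) = 0.41 × 14.5 / 2.2538
   = 5.9450 / 2.2538 = 2.6378 m/s

u* ≈ 2.64 m/s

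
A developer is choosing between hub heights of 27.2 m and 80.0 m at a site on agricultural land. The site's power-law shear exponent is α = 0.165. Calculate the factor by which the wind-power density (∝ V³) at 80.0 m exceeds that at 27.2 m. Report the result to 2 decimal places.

1.71

Speed ratio: V_B/V_A = (z_B/z_A)^α = (80.0/27.2)^0.165 = (2.9412)^0.165 = 1.19483
Power-density ratio: P_B/P_A = (V_B/V_A)³ = (1.19483)³ = 1.70576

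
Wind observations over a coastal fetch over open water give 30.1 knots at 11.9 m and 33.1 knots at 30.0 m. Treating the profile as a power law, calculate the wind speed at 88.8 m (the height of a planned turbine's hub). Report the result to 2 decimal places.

37.00 knots

First find α: α = ln(V₂/V₁)/ln(z₂/z₁) = ln(33.1/30.1)/ln(30.0/11.9) = 0.09501/0.92466 = 0.1027
Extrapolate from 30.0 m to 88.8 m: V₃ = 33.1 × (88.8/30.0)^0.1027 = 33.1 × 1.1180 = 37.0044 knots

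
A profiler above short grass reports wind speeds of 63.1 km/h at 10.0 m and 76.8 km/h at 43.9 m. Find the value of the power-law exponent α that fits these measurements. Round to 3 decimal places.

α ≈ 0.133

Power law: V₂/V₁ = (z₂/z₁)^α ⇒ α = ln(V₂/V₁) / ln(z₂/z₁)
α = ln(76.8/63.1) / ln(43.9/10.0) = ln(1.2171) / ln(4.3900)
  = 0.19648 / 1.47933 = 0.13282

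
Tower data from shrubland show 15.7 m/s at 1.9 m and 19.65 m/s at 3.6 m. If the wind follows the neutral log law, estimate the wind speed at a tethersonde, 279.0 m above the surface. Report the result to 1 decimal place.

Log law: V ∝ ln(z/z₀). From the pair, with r = V₁/V₂ = 0.79898,
ln z₀ = (ln z₁ − r·ln z₂)/(1 − r) = (0.6419 − 0.79898×1.2809)/0.20102 = -1.8983 → z₀ = 0.1498 m
V₃ = V₁ · ln(z₃/z₀)/ln(z₁/z₀) = 15.7 × 7.5295/2.5401 = 46.5380 m/s

46.5 m/s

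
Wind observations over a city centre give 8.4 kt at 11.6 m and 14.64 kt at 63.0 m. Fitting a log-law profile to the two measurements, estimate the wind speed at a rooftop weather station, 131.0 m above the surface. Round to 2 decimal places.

17.34 kt

Log law: V ∝ ln(z/z₀). From the pair, with r = V₁/V₂ = 0.57377,
ln z₀ = (ln z₁ − r·ln z₂)/(1 − r) = (2.4510 − 0.57377×4.1431)/0.42623 = 0.1731 → z₀ = 1.189 m
V₃ = V₁ · ln(z₃/z₀)/ln(z₁/z₀) = 8.4 × 4.7021/2.2779 = 17.3396 kt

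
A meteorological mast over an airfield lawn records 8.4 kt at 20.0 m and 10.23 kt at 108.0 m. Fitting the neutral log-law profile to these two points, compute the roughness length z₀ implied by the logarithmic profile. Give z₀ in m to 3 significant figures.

Log law: V(z) ∝ ln(z/z₀). With r = V₁/V₂ = 8.4/10.23 = 0.82111,
r · ln(z₂/z₀) = ln(z₁/z₀) ⇒ ln z₀ = (ln z₁ − r·ln z₂)/(1 − r)
ln z₀ = (2.99573 − 0.82111×4.68213) / 0.17889 = -4.7451
z₀ = exp(-4.7451) = 0.008694 m

z₀ ≈ 0.00869 m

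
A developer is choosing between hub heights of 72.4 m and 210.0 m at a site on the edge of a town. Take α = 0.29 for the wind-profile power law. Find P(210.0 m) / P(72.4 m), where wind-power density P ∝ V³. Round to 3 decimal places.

Speed ratio: V_B/V_A = (z_B/z_A)^α = (210.0/72.4)^0.29 = (2.9006)^0.29 = 1.36182
Power-density ratio: P_B/P_A = (V_B/V_A)³ = (1.36182)³ = 2.52556

2.526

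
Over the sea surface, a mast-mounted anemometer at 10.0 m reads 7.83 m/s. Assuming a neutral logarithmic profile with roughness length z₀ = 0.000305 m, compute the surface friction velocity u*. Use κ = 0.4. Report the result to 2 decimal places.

u* ≈ 0.30 m/s

Log law: V(z) = (u*/κ) · ln(z/z₀) ⇒ u* = κ · V / ln(z/z₀)
u* = 0.4 × 7.83 / ln(10.0/0.000305) = 0.4 × 7.83 / 10.3978
   = 3.1320 / 10.3978 = 0.3012 m/s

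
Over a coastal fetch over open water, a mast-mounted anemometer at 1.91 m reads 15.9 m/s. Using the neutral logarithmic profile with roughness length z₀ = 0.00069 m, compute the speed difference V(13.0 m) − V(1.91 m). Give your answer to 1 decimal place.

3.8 m/s

Log law: V₂ = V₁ · ln(z₂/z₀)/ln(z₁/z₀) = 15.9 × 9.8438/7.9259 = 19.7473 m/s
ΔV = 19.7473 − 15.9 = 3.8473 m/s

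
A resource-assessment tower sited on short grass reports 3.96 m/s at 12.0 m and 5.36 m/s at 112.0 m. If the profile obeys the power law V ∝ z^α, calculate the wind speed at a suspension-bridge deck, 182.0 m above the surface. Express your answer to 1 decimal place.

First find α: α = ln(V₂/V₁)/ln(z₂/z₁) = ln(5.36/3.96)/ln(112.0/12.0) = 0.30272/2.23359 = 0.1355
Extrapolate from 112.0 m to 182.0 m: V₃ = 5.36 × (182.0/112.0)^0.1355 = 5.36 × 1.0680 = 5.7246 m/s

5.7 m/s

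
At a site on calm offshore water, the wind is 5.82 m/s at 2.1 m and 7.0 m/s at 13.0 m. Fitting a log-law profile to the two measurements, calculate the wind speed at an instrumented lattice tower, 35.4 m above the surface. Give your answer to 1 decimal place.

7.6 m/s

Log law: V ∝ ln(z/z₀). From the pair, with r = V₁/V₂ = 0.83143,
ln z₀ = (ln z₁ − r·ln z₂)/(1 − r) = (0.7419 − 0.83143×2.5649)/0.16857 = -8.2495 → z₀ = 0.0002614 m
V₃ = V₁ · ln(z₃/z₀)/ln(z₁/z₀) = 5.82 × 11.8162/8.9915 = 7.6484 m/s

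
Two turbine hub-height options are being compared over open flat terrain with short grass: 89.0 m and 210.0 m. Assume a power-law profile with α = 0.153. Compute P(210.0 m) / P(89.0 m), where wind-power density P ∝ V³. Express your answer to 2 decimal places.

Speed ratio: V_B/V_A = (z_B/z_A)^α = (210.0/89.0)^0.153 = (2.3596)^0.153 = 1.14036
Power-density ratio: P_B/P_A = (V_B/V_A)³ = (1.14036)³ = 1.48296

1.48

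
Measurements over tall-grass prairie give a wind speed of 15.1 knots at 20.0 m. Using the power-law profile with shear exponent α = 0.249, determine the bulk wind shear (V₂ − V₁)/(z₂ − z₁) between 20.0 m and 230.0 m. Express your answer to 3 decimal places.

Power law: V₂ = V₁ · (z₂/z₁)^α = 15.1 × (11.5000)^0.249 = 27.7390 knots
ΔV/Δz = (27.7390 − 15.1)/(230.0 − 20.0) = 12.6390/210.0000 = 0.06019 knots/m

0.060 knots/m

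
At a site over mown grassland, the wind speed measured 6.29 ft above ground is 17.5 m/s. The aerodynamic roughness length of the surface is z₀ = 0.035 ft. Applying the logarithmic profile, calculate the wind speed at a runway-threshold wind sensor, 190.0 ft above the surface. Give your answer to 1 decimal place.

29.0 m/s

Log law: V(z) ∝ ln(z/z₀), so V₂/V₁ = ln(z₂/z₀) / ln(z₁/z₀).
ln(190.0/0.035) = 8.5994, ln(6.29/0.035) = 5.1914
V₂ = 17.5 × 8.5994/5.1914 = 17.5 × 1.6565 = 28.9885 m/s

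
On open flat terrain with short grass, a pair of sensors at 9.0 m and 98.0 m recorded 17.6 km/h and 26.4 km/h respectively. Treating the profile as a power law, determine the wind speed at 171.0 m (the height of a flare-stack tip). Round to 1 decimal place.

First find α: α = ln(V₂/V₁)/ln(z₂/z₁) = ln(26.4/17.6)/ln(98.0/9.0) = 0.40547/2.38774 = 0.1698
Extrapolate from 98.0 m to 171.0 m: V₃ = 26.4 × (171.0/98.0)^0.1698 = 26.4 × 1.0991 = 29.0174 km/h

29.0 km/h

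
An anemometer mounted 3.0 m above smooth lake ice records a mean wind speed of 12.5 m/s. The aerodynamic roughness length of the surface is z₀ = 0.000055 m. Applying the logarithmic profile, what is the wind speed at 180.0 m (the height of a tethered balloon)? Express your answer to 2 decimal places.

17.19 m/s

Log law: V(z) ∝ ln(z/z₀), so V₂/V₁ = ln(z₂/z₀) / ln(z₁/z₀).
ln(180.0/0.000055) = 15.0011, ln(3.0/0.000055) = 10.9068
V₂ = 12.5 × 15.0011/10.9068 = 12.5 × 1.3754 = 17.1924 m/s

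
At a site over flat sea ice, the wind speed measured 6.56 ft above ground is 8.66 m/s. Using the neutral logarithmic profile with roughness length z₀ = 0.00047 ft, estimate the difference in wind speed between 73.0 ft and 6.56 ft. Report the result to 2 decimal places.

Log law: V₂ = V₁ · ln(z₂/z₀)/ln(z₁/z₀) = 8.66 × 11.9532/9.5438 = 10.8463 m/s
ΔV = 10.8463 − 8.66 = 2.1863 m/s

2.19 m/s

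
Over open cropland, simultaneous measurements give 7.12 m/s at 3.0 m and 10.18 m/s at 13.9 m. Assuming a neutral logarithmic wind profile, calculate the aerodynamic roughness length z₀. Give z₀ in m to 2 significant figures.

Log law: V(z) ∝ ln(z/z₀). With r = V₁/V₂ = 7.12/10.18 = 0.69941,
r · ln(z₂/z₀) = ln(z₁/z₀) ⇒ ln z₀ = (ln z₁ − r·ln z₂)/(1 − r)
ln z₀ = (1.09861 − 0.69941×2.63189) / 0.30059 = -2.4690
z₀ = exp(-2.4690) = 0.08467 m

z₀ ≈ 0.085 m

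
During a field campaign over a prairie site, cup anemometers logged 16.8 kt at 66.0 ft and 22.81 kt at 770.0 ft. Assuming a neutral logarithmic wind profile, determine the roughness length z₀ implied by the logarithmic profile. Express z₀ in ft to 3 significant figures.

Log law: V(z) ∝ ln(z/z₀). With r = V₁/V₂ = 16.8/22.81 = 0.73652,
r · ln(z₂/z₀) = ln(z₁/z₀) ⇒ ln z₀ = (ln z₁ − r·ln z₂)/(1 − r)
ln z₀ = (4.18965 − 0.73652×6.64639) / 0.26348 = -2.6778
z₀ = exp(-2.6778) = 0.06872 ft

z₀ ≈ 0.0687 ft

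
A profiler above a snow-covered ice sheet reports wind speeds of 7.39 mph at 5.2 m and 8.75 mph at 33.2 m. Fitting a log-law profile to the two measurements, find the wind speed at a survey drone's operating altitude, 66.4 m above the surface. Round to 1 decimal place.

Log law: V ∝ ln(z/z₀). From the pair, with r = V₁/V₂ = 0.84457,
ln z₀ = (ln z₁ − r·ln z₂)/(1 − r) = (1.6487 − 0.84457×3.5025)/0.15543 = -8.4251 → z₀ = 0.0002193 m
V₃ = V₁ · ln(z₃/z₀)/ln(z₁/z₀) = 7.39 × 12.6208/10.0737 = 9.2585 mph

9.3 mph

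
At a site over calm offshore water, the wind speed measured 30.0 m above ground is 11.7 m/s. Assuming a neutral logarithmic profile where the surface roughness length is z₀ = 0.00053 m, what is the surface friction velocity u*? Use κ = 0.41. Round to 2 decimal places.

u* ≈ 0.44 m/s

Log law: V(z) = (u*/κ) · ln(z/z₀) ⇒ u* = κ · V / ln(z/z₀)
u* = 0.41 × 11.7 / ln(30.0/0.00053) = 0.41 × 11.7 / 10.9438
   = 4.7970 / 10.9438 = 0.4383 m/s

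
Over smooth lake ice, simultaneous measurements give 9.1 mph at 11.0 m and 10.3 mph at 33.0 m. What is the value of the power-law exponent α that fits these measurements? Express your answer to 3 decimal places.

α ≈ 0.113

Power law: V₂/V₁ = (z₂/z₁)^α ⇒ α = ln(V₂/V₁) / ln(z₂/z₁)
α = ln(10.3/9.1) / ln(33.0/11.0) = ln(1.1319) / ln(3.0000)
  = 0.12387 / 1.09861 = 0.11275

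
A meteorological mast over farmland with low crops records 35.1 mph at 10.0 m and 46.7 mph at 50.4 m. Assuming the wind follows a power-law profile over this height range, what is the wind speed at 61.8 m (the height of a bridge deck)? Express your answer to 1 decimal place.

First find α: α = ln(V₂/V₁)/ln(z₂/z₁) = ln(46.7/35.1)/ln(50.4/10.0) = 0.28554/1.61741 = 0.1765
Extrapolate from 50.4 m to 61.8 m: V₃ = 46.7 × (61.8/50.4)^0.1765 = 46.7 × 1.0367 = 48.4118 mph

48.4 mph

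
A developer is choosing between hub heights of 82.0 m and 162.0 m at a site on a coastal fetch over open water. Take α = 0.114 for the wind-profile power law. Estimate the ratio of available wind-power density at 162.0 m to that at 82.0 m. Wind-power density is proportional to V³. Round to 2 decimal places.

1.26

Speed ratio: V_B/V_A = (z_B/z_A)^α = (162.0/82.0)^0.114 = (1.9756)^0.114 = 1.08071
Power-density ratio: P_B/P_A = (V_B/V_A)³ = (1.08071)³ = 1.26220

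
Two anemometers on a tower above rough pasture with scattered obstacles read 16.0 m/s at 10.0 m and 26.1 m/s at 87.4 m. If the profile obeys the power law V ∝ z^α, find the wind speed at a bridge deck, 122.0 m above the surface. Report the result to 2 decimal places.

28.14 m/s

First find α: α = ln(V₂/V₁)/ln(z₂/z₁) = ln(26.1/16.0)/ln(87.4/10.0) = 0.48935/2.16791 = 0.2257
Extrapolate from 87.4 m to 122.0 m: V₃ = 26.1 × (122.0/87.4)^0.2257 = 26.1 × 1.0782 = 28.1408 m/s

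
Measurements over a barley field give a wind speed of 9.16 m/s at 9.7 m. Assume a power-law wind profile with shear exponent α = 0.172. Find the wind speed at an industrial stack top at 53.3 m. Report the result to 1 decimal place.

12.3 m/s

Power-law profile: V₂ = V₁ · (z₂/z₁)^α
V₂ = 9.16 × (53.3/9.7)^0.172 = 9.16 × (5.4948)^0.172
    = 9.16 × 1.3405 = 12.2791 m/s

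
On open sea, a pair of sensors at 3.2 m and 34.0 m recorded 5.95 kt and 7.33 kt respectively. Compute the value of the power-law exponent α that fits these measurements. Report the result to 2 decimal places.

Power law: V₂/V₁ = (z₂/z₁)^α ⇒ α = ln(V₂/V₁) / ln(z₂/z₁)
α = ln(7.33/5.95) / ln(34.0/3.2) = ln(1.2319) / ln(10.6250)
  = 0.20858 / 2.36321 = 0.08826

α ≈ 0.09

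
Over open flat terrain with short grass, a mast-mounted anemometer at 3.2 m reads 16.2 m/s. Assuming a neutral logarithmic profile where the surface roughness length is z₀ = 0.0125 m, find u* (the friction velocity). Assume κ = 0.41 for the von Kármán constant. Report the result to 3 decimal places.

u* ≈ 1.198 m/s

Log law: V(z) = (u*/κ) · ln(z/z₀) ⇒ u* = κ · V / ln(z/z₀)
u* = 0.41 × 16.2 / ln(3.2/0.0125) = 0.41 × 16.2 / 5.5452
   = 6.6420 / 5.5452 = 1.1978 m/s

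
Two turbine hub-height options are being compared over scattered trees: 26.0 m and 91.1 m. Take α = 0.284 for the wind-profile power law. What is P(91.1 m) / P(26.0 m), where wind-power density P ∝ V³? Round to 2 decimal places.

Speed ratio: V_B/V_A = (z_B/z_A)^α = (91.1/26.0)^0.284 = (3.5038)^0.284 = 1.42775
Power-density ratio: P_B/P_A = (V_B/V_A)³ = (1.42775)³ = 2.91040

2.91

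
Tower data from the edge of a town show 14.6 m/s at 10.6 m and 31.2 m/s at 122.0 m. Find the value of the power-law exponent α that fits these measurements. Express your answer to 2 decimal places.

α ≈ 0.31

Power law: V₂/V₁ = (z₂/z₁)^α ⇒ α = ln(V₂/V₁) / ln(z₂/z₁)
α = ln(31.2/14.6) / ln(122.0/10.6) = ln(2.1370) / ln(11.5094)
  = 0.75940 / 2.44317 = 0.31082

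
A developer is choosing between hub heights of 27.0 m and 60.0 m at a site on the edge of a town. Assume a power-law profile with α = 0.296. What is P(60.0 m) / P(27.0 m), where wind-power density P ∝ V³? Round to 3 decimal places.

2.032

Speed ratio: V_B/V_A = (z_B/z_A)^α = (60.0/27.0)^0.296 = (2.2222)^0.296 = 1.26663
Power-density ratio: P_B/P_A = (V_B/V_A)³ = (1.26663)³ = 2.03211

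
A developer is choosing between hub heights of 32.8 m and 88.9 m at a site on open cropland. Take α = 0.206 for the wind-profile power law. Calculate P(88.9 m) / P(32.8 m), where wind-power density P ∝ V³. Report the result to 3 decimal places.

Speed ratio: V_B/V_A = (z_B/z_A)^α = (88.9/32.8)^0.206 = (2.7104)^0.206 = 1.22802
Power-density ratio: P_B/P_A = (V_B/V_A)³ = (1.22802)³ = 1.85187

1.852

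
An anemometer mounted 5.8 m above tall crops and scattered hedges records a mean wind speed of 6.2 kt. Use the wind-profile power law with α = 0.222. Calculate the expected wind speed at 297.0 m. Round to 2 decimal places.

Power-law profile: V₂ = V₁ · (z₂/z₁)^α
V₂ = 6.2 × (297.0/5.8)^0.222 = 6.2 × (51.2069)^0.222
    = 6.2 × 2.3959 = 14.8547 kt

14.85 kt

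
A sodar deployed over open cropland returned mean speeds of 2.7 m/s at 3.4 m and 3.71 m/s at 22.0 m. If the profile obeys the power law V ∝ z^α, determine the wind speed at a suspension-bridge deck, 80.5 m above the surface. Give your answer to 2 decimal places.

First find α: α = ln(V₂/V₁)/ln(z₂/z₁) = ln(3.71/2.7)/ln(22.0/3.4) = 0.31778/1.86727 = 0.1702
Extrapolate from 22.0 m to 80.5 m: V₃ = 3.71 × (80.5/22.0)^0.1702 = 3.71 × 1.2470 = 4.6265 m/s

4.63 m/s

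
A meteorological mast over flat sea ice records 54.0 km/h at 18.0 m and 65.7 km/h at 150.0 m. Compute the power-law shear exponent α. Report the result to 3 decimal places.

α ≈ 0.092

Power law: V₂/V₁ = (z₂/z₁)^α ⇒ α = ln(V₂/V₁) / ln(z₂/z₁)
α = ln(65.7/54.0) / ln(150.0/18.0) = ln(1.2167) / ln(8.3333)
  = 0.19611 / 2.12026 = 0.09250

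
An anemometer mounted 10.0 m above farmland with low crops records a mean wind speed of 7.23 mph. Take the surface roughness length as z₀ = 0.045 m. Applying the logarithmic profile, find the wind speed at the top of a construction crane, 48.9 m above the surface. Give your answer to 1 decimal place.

9.4 mph

Log law: V(z) ∝ ln(z/z₀), so V₂/V₁ = ln(z₂/z₀) / ln(z₁/z₀).
ln(48.9/0.045) = 6.9909, ln(10.0/0.045) = 5.4037
V₂ = 7.23 × 6.9909/5.4037 = 7.23 × 1.2937 = 9.3536 mph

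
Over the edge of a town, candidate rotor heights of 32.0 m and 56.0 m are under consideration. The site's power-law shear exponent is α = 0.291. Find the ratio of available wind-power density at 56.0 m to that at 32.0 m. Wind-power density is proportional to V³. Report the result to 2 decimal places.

Speed ratio: V_B/V_A = (z_B/z_A)^α = (56.0/32.0)^0.291 = (1.7500)^0.291 = 1.17686
Power-density ratio: P_B/P_A = (V_B/V_A)³ = (1.17686)³ = 1.62994

1.63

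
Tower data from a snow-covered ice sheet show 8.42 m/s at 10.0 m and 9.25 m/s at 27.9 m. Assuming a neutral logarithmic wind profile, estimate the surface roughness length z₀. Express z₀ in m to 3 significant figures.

Log law: V(z) ∝ ln(z/z₀). With r = V₁/V₂ = 8.42/9.25 = 0.91027,
r · ln(z₂/z₀) = ln(z₁/z₀) ⇒ ln z₀ = (ln z₁ − r·ln z₂)/(1 − r)
ln z₀ = (2.30259 − 0.91027×3.32863) / 0.08973 = -8.1062
z₀ = exp(-8.1062) = 0.0003017 m

z₀ ≈ 0.000302 m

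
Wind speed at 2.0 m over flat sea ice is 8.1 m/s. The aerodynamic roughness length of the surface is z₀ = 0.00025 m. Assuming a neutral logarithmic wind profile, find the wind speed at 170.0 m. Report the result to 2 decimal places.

Log law: V(z) ∝ ln(z/z₀), so V₂/V₁ = ln(z₂/z₀) / ln(z₁/z₀).
ln(170.0/0.00025) = 13.4298, ln(2.0/0.00025) = 8.9872
V₂ = 8.1 × 13.4298/8.9872 = 8.1 × 1.4943 = 12.1041 m/s

12.10 m/s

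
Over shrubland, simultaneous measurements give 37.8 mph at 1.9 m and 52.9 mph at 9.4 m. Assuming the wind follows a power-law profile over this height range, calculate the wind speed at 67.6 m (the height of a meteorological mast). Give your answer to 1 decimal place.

80.1 mph

First find α: α = ln(V₂/V₁)/ln(z₂/z₁) = ln(52.9/37.8)/ln(9.4/1.9) = 0.33609/1.59886 = 0.2102
Extrapolate from 9.4 m to 67.6 m: V₃ = 52.9 × (67.6/9.4)^0.2102 = 52.9 × 1.5139 = 80.0879 mph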